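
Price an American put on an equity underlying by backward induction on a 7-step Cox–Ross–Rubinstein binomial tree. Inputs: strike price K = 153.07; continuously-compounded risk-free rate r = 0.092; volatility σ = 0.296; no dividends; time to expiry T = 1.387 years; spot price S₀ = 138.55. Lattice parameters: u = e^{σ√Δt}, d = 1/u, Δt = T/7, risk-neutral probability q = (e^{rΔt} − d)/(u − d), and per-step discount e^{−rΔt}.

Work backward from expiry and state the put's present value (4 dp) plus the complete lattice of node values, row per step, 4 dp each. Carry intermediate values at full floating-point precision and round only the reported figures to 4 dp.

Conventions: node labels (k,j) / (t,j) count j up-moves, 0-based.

price = 20.4895
tree:
20.4895
31.6237 11.5809
46.6160 19.5044 5.1384
59.7575 31.6237 9.7117 1.3670
71.2768 46.6160 17.8673 3.0049 0.0000
81.3740 59.7575 31.6237 6.6054 0.0000 0.0000
90.2247 71.2768 46.6160 14.5200 0.0000 0.0000 0.0000
97.9828 81.3740 59.7575 31.6237 0.0000 0.0000 0.0000 0.0000

Δt=0.19814, u=1.14083, d=0.87655, q=0.53672, disc=e^(-rΔt)=0.98194
k=7 terminal: V=max(K-S,0) → 97.9828 81.3740 59.7575 31.6237 0.0000 0.0000 0.0000 0.0000
k=6: j=0 S=62.8453 intr=90.2247 cont=87.4596 V=90.2247[EX]; j=1 S=81.7932 intr=71.2768 cont=68.5117 V=71.2768[EX]; j=2 S=106.4540 intr=46.6160 cont=43.8510 V=46.6160[EX]; j=3 S=138.5500 intr=14.5200 cont=14.3861 V=14.5200[EX]; j=4 S=180.3230 intr=0.0000 cont=0.0000 V=0.0000[hold]; j=5 S=234.6906 intr=0.0000 cont=0.0000 V=0.0000[hold]; j=6 S=305.4501 intr=0.0000 cont=0.0000 V=0.0000[hold]
k=5: j=0 S=71.6960 intr=81.3740 cont=78.6089 V=81.3740[EX]; j=1 S=93.3125 intr=59.7575 cont=56.9925 V=59.7575[EX]; j=2 S=121.4463 intr=31.6237 cont=28.8587 V=31.6237[EX]; j=3 S=158.0625 intr=0.0000 cont=6.6054 V=6.6054[hold]; j=4 S=205.7185 intr=0.0000 cont=0.0000 V=0.0000[hold]; j=5 S=267.7429 intr=0.0000 cont=0.0000 V=0.0000[hold]
k=4: j=0 S=81.7932 intr=71.2768 cont=68.5117 V=71.2768[EX]; j=1 S=106.4540 intr=46.6160 cont=43.8510 V=46.6160[EX]; j=2 S=138.5500 intr=14.5200 cont=17.8673 V=17.8673[hold]; j=3 S=180.3230 intr=0.0000 cont=3.0049 V=3.0049[hold]; j=4 S=234.6906 intr=0.0000 cont=0.0000 V=0.0000[hold]
k=3: j=0 S=93.3125 intr=59.7575 cont=56.9925 V=59.7575[EX]; j=1 S=121.4463 intr=31.6237 cont=30.6227 V=31.6237[EX]; j=2 S=158.0625 intr=0.0000 cont=9.7117 V=9.7117[hold]; j=3 S=205.7185 intr=0.0000 cont=1.3670 V=1.3670[hold]
k=2: j=0 S=106.4540 intr=46.6160 cont=43.8510 V=46.6160[EX]; j=1 S=138.5500 intr=14.5200 cont=19.5044 V=19.5044[hold]; j=2 S=180.3230 intr=0.0000 cont=5.1384 V=5.1384[hold]
k=1: j=0 S=121.4463 intr=31.6237 cont=31.4855 V=31.6237[EX]; j=1 S=158.0625 intr=0.0000 cont=11.5809 V=11.5809[hold]
k=0: j=0 S=138.5500 intr=14.5200 cont=20.4895 V=20.4895[hold]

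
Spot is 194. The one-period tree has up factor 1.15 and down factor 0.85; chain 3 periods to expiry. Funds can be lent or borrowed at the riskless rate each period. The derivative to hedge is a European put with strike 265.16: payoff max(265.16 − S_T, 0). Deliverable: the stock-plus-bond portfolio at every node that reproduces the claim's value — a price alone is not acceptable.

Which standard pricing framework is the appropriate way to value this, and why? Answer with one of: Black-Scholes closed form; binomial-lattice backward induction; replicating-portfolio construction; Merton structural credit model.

framework: replicating-portfolio construction

Key observation: the task asks for the hedge itself — share and bond holdings at every node of the 3-period tree on spot 194 with factors 1.15/0.85 — which is exactly what the replicating-portfolio construction produces.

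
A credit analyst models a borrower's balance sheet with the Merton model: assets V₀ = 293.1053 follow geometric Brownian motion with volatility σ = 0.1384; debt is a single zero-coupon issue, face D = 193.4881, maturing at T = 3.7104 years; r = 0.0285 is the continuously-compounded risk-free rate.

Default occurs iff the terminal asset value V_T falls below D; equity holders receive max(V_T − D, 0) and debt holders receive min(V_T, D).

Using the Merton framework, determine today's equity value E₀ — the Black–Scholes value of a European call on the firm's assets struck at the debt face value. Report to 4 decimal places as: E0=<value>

E0=119.6062

Apply the equity-as-call identities (strike 193.4881, horizon 3.7104 years):
d₁ = [ln(V₀/D) + (r + σ²/2)T] / (σ√T)
   = [ln(293.1053/193.4881) + (0.0285 + 0.5·0.1384²)·3.7104] / (0.1384·√3.7104)
   = [0.415316 + 0.141282] / 0.266592 = 2.087830
d₂ = d₁ − σ√T = 2.087830 − 0.266592 = 1.821238
N(d₁) = 0.981593,  N(d₂) = 0.965715,  e^(−rT) = 0.899653
E₀ = V₀·N(d₁) − D·e^(−rT)·N(d₂)
   = 293.1053·0.981593 − 193.4881·0.899653·0.965715 = 119.606243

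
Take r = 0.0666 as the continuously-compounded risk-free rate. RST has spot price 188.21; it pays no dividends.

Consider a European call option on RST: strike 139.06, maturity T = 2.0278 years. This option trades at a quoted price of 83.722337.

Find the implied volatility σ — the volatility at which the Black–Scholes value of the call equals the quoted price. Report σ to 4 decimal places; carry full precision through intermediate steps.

sigma = 0.4981

At σ = 0.4981 the Black–Scholes value reproduces the quote:
σ√T = 0.4981·√2.0278 = 0.709299
d₁ = (ln(S/K) + (r+σ²/2)T) / (σ√T) = (ln(188.21/139.06) + (0.0666+0.4981²/2)·2.0278) / 0.709299 = (0.302653 + 0.386604) / 0.709299 = 0.971744
d₂ = d₁ − σ√T = 0.971744 − 0.709299 = 0.262445
e^{−rT} = 0.873671
N(d₁) = 0.834411,  N(d₂) = 0.603511
V = S·N(d₁) − K·e^{−rT}·N(d₂) = 157.044498 − 73.322160 = 83.722337 (matching the quote); vega is positive throughout, so no other σ reproduces this price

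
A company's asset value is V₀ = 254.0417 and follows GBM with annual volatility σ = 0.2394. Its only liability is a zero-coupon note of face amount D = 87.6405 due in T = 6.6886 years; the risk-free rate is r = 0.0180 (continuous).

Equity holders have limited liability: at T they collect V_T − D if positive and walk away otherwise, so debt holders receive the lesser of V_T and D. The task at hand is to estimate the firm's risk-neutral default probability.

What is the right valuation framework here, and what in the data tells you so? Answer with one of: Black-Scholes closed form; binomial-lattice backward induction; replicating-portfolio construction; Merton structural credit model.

Key observation: the question is about default risk generated by asset-value dynamics against a debt face of 87.6405 — the structural framework prices exactly that.

framework: Merton structural credit model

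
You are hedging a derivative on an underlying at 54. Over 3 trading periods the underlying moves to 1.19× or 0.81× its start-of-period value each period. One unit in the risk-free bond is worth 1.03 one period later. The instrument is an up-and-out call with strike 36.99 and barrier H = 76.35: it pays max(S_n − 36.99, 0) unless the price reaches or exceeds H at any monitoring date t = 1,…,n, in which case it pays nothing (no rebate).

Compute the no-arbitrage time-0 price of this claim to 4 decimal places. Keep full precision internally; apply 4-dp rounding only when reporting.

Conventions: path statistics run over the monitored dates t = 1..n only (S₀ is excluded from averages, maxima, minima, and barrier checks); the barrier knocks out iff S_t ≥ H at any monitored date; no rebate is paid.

With p* = (R−d)/(u−d) = 0.5789, sum probability × payoff across the paths and divide by R^3.
Enumerate all 2^3 = 8 price paths (U = up ×1.19, D = down ×0.81); each path with k up-moves has probability p*^k·(1−p*)^(3−k).
DDD: M=43.7400, payoff=0.0000, prob=0.074646
UDD: M=64.2600, payoff=5.1710, prob=0.102639
DUD: M=52.0506, payoff=5.1710, prob=0.102639
UUD: M=76.4694, payoff=0.0000, prob=0.141128
DDU: M=43.7400, payoff=5.1710, prob=0.102639
UDU: M=64.2600, payoff=24.9502, prob=0.141128
DUU: M=61.9402, payoff=24.9502, prob=0.141128
UUU: M=90.9986, payoff=0.0000, prob=0.194052
Price = Σ prob·payoff / R^3 = 8.634602 / 1.092727 = 7.9019

price = 7.9019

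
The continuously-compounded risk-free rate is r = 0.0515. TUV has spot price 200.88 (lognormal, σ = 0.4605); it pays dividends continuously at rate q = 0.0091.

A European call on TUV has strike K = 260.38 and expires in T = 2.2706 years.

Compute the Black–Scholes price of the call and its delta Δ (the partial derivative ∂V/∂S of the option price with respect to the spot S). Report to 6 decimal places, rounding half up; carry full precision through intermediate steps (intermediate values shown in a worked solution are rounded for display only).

price = 42.226016
Δ = 0.533381

σ√T = 0.4605·√2.2706 = 0.693905
d₁ = (ln(S/K) + (r−q+σ²/2)T) / (σ√T) = (ln(200.88/260.38) + (0.0515−0.0091+0.4605²/2)·2.2706) / 0.693905 = (-0.259434 + 0.337025) / 0.693905 = 0.111818
d₂ = d₁ − σ√T = 0.111818 − 0.693905 = -0.582087
e^{−rT} = 0.889642
e^{−qT} = 0.979550
N(d₁) = 0.544516,  N(d₂) = 0.280254
Call price V = S·e^{−qT}·N(d₁) − K·e^{−rT}·N(d₂) = 107.145483 − 64.919466 = 42.226016
Δ = e^{−qT}·N(d₁) = 0.533381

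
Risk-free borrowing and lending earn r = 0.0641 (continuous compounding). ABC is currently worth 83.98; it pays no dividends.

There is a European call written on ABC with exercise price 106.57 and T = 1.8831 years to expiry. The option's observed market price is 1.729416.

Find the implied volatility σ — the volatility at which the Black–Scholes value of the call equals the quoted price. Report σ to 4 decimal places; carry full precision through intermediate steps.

sigma = 0.1115

At σ = 0.1115 the Black–Scholes value reproduces the quote:
σ√T = 0.1115·√1.8831 = 0.153007
d₁ = (ln(S/K) + (r+σ²/2)T) / (σ√T) = (ln(83.98/106.57) + (0.0641+0.1115²/2)·1.8831) / 0.153007 = (-0.238223 + 0.132412) / 0.153007 = -0.691544
d₂ = d₁ − σ√T = -0.691544 − 0.153007 = -0.844551
e^{−rT} = 0.886294
N(d₁) = 0.244612,  N(d₂) = 0.199181
V = S·N(d₁) − K·e^{−rT}·N(d₂) = 20.542515 − 18.813099 = 1.729416 (matching the quote); vega is positive throughout, so no other σ reproduces this price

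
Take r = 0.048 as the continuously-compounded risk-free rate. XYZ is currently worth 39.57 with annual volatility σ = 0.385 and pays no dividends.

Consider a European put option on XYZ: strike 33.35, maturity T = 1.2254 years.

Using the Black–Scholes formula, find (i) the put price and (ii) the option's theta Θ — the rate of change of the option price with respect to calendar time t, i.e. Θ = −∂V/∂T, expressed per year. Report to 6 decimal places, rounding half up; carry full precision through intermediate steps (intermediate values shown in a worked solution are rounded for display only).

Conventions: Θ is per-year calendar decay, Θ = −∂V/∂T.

σ√T = 0.385·√1.2254 = 0.426186
d₁ = (ln(S/K) + (r+σ²/2)T) / (σ√T) = (ln(39.57/33.35) + (0.048+0.385²/2)·1.2254) / 0.426186 = (0.171013 + 0.149637) / 0.426186 = 0.752371
d₂ = d₁ − σ√T = 0.752371 − 0.426186 = 0.326184
e^{−rT} = 0.942877
N(−d₁) = 0.225914,  N(−d₂) = 0.372143
Put price V = K·e^{−rT}·N(−d₂) − S·N(−d₁) = 11.702006 − 8.939422 = 2.762584
φ(d₁) = (1/√(2π))·e^{−d₁²/2} = 0.300602
Θ = −S·φ(d₁)·σ/(2√T) + r·K·e^{−rT}·N(−d₂) = −2.068470 + 0.561696 = -1.506774

price = 2.762584
Θ = -1.506774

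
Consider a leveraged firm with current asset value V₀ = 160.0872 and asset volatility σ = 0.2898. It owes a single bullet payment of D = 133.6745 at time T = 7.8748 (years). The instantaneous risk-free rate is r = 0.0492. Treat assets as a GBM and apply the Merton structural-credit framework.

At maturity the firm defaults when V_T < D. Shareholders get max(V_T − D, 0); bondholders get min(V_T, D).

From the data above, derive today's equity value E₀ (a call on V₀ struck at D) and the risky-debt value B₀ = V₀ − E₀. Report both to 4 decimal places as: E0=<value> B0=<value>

Apply the equity-as-call identities (strike 133.6745, horizon 7.8748 years):
d₁ = [ln(V₀/D) + (r + σ²/2)T] / (σ√T)
   = [ln(160.0872/133.6745) + (0.0492 + 0.5·0.2898²)·7.8748] / (0.2898·√7.8748)
   = [0.180311 + 0.718119] / 0.813239 = 1.104755
d₂ = d₁ − σ√T = 1.104755 − 0.813239 = 0.291516
N(d₁) = 0.865367,  N(d₂) = 0.614672,  e^(−rT) = 0.678792
E₀ = V₀·N(d₁) − D·e^(−rT)·N(d₂)
   = 160.0872·0.865367 − 133.6745·0.678792·0.614672 = 82.760602
B₀ = V₀ − E₀ = 160.0872 − 82.760602 = 77.326598

E0=82.7606 B0=77.3266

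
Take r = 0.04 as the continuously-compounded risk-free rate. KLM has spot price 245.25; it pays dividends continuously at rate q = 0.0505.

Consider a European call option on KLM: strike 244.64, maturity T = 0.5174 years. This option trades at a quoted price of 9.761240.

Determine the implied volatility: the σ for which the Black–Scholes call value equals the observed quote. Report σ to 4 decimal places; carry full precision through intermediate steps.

sigma = 0.1473

At σ = 0.1473 the Black–Scholes value reproduces the quote:
σ√T = 0.1473·√0.5174 = 0.105954
d₁ = (ln(S/K) + (r−q+σ²/2)T) / (σ√T) = (ln(245.25/244.64) + (0.04−0.0505+0.1473²/2)·0.5174) / 0.105954 = (0.002490 + 0.000180) / 0.105954 = 0.025207
d₂ = d₁ − σ√T = 0.025207 − 0.105954 = -0.080747
e^{−rT} = 0.979517
e^{−qT} = 0.974210
N(d₁) = 0.510055,  N(d₂) = 0.467822
V = S·e^{−qT}·N(d₁) − K·e^{−rT}·N(d₂) = 121.864846 − 112.103607 = 9.761240 (matching the quote); vega is positive throughout, so no other σ reproduces this price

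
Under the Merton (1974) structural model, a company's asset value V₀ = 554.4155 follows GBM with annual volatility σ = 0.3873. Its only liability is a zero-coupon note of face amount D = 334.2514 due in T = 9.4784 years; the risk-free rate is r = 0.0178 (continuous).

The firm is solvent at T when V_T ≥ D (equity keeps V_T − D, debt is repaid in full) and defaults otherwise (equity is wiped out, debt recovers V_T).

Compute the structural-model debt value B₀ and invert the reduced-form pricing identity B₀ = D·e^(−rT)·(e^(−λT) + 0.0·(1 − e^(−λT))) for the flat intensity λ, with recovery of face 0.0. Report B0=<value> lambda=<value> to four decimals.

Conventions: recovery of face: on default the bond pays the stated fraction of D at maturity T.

With assets at 554.4155 and a single debt payment of 334.2514 at 9.4784 years:
d₁ = [ln(V₀/D) + (r + σ²/2)T] / (σ√T)
   = [ln(554.4155/334.2514) + (0.0178 + 0.5·0.3873²)·9.4784] / (0.3873·√9.4784)
   = [0.506021 + 0.879602] / 1.192381 = 1.162064
d₂ = d₁ − σ√T = 1.162064 − 1.192381 = -0.030317
N(d₁) = 0.877395,  N(d₂) = 0.487907,  e^(−rT) = 0.844749
E₀ = V₀·N(d₁) − D·e^(−rT)·N(d₂)
   = 554.4155·0.877395 − 334.2514·0.844749·0.487907 = 348.676754
B₀ = V₀ − E₀ = 554.4155 − 348.676754 = 205.738746
e^(−λT) = (B₀·e^(rT)/D − 0)/(1 − 0) = (205.7387·1.183783/334.2514 − 0)/1 = 0.72864330
λ = −ln(0.72864330)/9.4784 = 0.033399

B0=205.7387 lambda=0.0334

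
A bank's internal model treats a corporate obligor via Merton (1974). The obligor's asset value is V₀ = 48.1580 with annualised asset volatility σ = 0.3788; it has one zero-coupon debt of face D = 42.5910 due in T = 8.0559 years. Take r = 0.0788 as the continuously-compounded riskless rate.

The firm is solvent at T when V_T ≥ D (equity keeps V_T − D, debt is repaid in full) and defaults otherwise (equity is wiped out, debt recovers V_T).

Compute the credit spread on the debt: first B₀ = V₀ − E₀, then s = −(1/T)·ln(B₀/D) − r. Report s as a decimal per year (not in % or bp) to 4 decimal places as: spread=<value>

spread=0.0285

Apply the equity-as-call identities (strike 42.5910, horizon 8.0559 years):
d₁ = [ln(V₀/D) + (r + σ²/2)T] / (σ√T)
   = [ln(48.1580/42.5910) + (0.0788 + 0.5·0.3788²)·8.0559] / (0.3788·√8.0559)
   = [0.122844 + 1.212773] / 1.075145 = 1.242267
d₂ = d₁ − σ√T = 1.242267 − 1.075145 = 0.167123
N(d₁) = 0.892931,  N(d₂) = 0.566363,  e^(−rT) = 0.530039
E₀ = V₀·N(d₁) − D·e^(−rT)·N(d₂)
   = 48.1580·0.892931 − 42.5910·0.530039·0.566363 = 30.216189
B₀ = V₀ − E₀ = 48.1580 − 30.216189 = 17.941811
spread = −(1/T)·ln(B₀/D) − r = −(1/8.0559)·ln(17.941811/42.5910) − 0.0788 = 0.02851379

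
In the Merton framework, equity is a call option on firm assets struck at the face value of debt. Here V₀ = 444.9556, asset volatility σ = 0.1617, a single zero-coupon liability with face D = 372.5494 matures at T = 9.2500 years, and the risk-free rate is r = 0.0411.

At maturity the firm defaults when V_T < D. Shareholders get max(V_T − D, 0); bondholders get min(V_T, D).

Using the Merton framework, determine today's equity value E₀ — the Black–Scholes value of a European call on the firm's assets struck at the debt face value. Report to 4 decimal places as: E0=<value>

Apply the equity-as-call identities (strike 372.5494, horizon 9.2500 years):
d₁ = [ln(V₀/D) + (r + σ²/2)T] / (σ√T)
   = [ln(444.9556/372.5494) + (0.0411 + 0.5·0.1617²)·9.2500] / (0.1617·√9.2500)
   = [0.177605 + 0.501104] / 0.491791 = 1.380076
d₂ = d₁ − σ√T = 1.380076 − 0.491791 = 0.888284
N(d₁) = 0.916218,  N(d₂) = 0.812806,  e^(−rT) = 0.683742
E₀ = V₀·N(d₁) − D·e^(−rT)·N(d₂)
   = 444.9556·0.916218 − 372.5494·0.683742·0.812806 = 200.632351

E0=200.6324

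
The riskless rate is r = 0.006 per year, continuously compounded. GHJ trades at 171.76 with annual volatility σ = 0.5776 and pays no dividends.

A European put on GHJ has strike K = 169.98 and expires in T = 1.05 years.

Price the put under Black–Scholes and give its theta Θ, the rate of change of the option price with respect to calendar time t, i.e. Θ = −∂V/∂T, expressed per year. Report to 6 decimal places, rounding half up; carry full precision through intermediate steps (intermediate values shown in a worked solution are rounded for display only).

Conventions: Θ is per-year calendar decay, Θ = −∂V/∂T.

σ√T = 0.5776·√1.05 = 0.591864
d₁ = (ln(S/K) + (r+σ²/2)T) / (σ√T) = (ln(171.76/169.98) + (0.006+0.5776²/2)·1.05) / 0.591864 = (0.010417 + 0.181451) / 0.591864 = 0.324177
d₂ = d₁ − σ√T = 0.324177 − 0.591864 = -0.267687
e^{−rT} = 0.993720
N(−d₁) = 0.372902,  N(−d₂) = 0.605530
Put price V = K·e^{−rT}·N(−d₂) − S·N(−d₁) = 102.281536 − 64.049635 = 38.231901
φ(d₁) = (1/√(2π))·e^{−d₁²/2} = 0.378521
Θ = −S·φ(d₁)·σ/(2√T) + r·K·e^{−rT}·N(−d₂) = −18.323754 + 0.613689 = -17.710064

price = 38.231901
Θ = -17.710064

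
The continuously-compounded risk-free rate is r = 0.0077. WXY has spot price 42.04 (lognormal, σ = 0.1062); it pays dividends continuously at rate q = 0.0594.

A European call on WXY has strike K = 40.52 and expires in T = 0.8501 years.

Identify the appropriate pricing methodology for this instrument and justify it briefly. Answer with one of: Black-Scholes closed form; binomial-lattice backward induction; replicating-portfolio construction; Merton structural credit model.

framework: Black-Scholes closed form

Key observation: with WXY following a GBM at constant σ and r, the European call struck at 40.52 prices in closed form — nothing here needs a stepwise model or a balance sheet.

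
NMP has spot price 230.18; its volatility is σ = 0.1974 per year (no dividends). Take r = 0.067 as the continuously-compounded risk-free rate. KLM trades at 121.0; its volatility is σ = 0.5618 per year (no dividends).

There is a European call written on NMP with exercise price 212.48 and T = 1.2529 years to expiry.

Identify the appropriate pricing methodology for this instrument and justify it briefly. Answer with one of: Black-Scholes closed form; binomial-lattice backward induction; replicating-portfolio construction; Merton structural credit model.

framework: Black-Scholes closed form

Key observation: the instrument is a plain European call (strike 212.48) on a lognormal asset; the exact continuous-time formula applies directly.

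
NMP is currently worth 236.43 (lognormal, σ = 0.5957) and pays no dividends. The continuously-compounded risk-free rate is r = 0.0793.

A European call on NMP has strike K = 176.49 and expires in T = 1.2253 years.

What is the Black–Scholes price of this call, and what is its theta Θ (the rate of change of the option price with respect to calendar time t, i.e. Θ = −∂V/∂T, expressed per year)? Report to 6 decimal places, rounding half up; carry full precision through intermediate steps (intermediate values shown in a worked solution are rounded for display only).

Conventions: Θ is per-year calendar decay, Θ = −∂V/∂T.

σ√T = 0.5957·√1.2253 = 0.659400
d₁ = (ln(S/K) + (r+σ²/2)T) / (σ√T) = (ln(236.43/176.49) + (0.0793+0.5957²/2)·1.2253) / 0.659400 = (0.292388 + 0.314570) / 0.659400 = 0.920471
d₂ = d₁ − σ√T = 0.920471 − 0.659400 = 0.261071
e^{−rT} = 0.907405
N(d₁) = 0.821337,  N(d₂) = 0.602981
Call price V = S·N(d₁) − K·e^{−rT}·N(d₂) = 194.188618 − 96.566179 = 97.622438
φ(d₁) = (1/√(2π))·e^{−d₁²/2} = 0.261173
Θ = −S·φ(d₁)·σ/(2√T) − r·K·e^{−rT}·N(d₂) = −16.615271 − 7.657698 = -24.272969

price = 97.622438
Θ = -24.272969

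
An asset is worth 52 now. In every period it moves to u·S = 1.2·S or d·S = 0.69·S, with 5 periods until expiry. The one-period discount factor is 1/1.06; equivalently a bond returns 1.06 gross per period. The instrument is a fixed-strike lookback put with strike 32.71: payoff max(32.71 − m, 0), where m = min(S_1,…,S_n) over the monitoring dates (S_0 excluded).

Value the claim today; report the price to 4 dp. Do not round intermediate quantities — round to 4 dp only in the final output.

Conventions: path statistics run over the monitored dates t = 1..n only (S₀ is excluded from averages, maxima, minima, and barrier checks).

Set p* = 0.7255 (from d < R < u); the path-dependent value is the discounted p*-expectation over all price paths.
Enumerate all 2^5 = 32 price paths (U = up ×1.2, D = down ×0.69); each path with k up-moves has probability p*^k·(1−p*)^(5−k).
DDDDD: m=8.1330, payoff=24.5770, prob=0.001559
UDDDD: m=14.1443, payoff=18.5657, prob=0.004120
DUDDD: m=14.1443, payoff=18.5657, prob=0.004120
UUDDD: m=24.5988, payoff=8.1112, prob=0.010888
DDUDD: m=14.1443, payoff=18.5657, prob=0.004120
UDUDD: m=24.5988, payoff=8.1112, prob=0.010888
DUUDD: m=24.5988, payoff=8.1112, prob=0.010888
UUUDD: m=42.7804, payoff=0.0000, prob=0.028775
DDDUD: m=14.1443, payoff=18.5657, prob=0.004120
UDDUD: m=24.5988, payoff=8.1112, prob=0.010888
DUDUD: m=24.5988, payoff=8.1112, prob=0.010888
UUDUD: m=42.7804, payoff=0.0000, prob=0.028775
DDUUD: m=24.5988, payoff=8.1112, prob=0.010888
UDUUD: m=42.7804, payoff=0.0000, prob=0.028775
DUUUD: m=35.8800, payoff=0.0000, prob=0.028775
UUUUD: m=62.4000, payoff=0.0000, prob=0.076047
DDDDU: m=11.7869, payoff=20.9231, prob=0.004120
UDDDU: m=20.4990, payoff=12.2110, prob=0.010888
DUDDU: m=20.4990, payoff=12.2110, prob=0.010888
UUDDU: m=35.6504, payoff=0.0000, prob=0.028775
DDUDU: m=20.4990, payoff=12.2110, prob=0.010888
UDUDU: m=35.6504, payoff=0.0000, prob=0.028775
DUUDU: m=35.6504, payoff=0.0000, prob=0.028775
UUUDU: m=62.0006, payoff=0.0000, prob=0.076047
DDDUU: m=17.0825, payoff=15.6275, prob=0.010888
UDDUU: m=29.7086, payoff=3.0014, prob=0.028775
DUDUU: m=29.7086, payoff=3.0014, prob=0.028775
UUDUU: m=51.6672, payoff=0.0000, prob=0.076047
DDUUU: m=24.7572, payoff=7.9528, prob=0.028775
UDUUU: m=43.0560, payoff=0.0000, prob=0.076047
DUUUU: m=35.8800, payoff=0.0000, prob=0.076047
UUUUU: m=62.4000, payoff=0.0000, prob=0.200982
Price = Σ prob·payoff / R^5 = 1.930888 / 1.338226 = 1.4429

price = 1.4429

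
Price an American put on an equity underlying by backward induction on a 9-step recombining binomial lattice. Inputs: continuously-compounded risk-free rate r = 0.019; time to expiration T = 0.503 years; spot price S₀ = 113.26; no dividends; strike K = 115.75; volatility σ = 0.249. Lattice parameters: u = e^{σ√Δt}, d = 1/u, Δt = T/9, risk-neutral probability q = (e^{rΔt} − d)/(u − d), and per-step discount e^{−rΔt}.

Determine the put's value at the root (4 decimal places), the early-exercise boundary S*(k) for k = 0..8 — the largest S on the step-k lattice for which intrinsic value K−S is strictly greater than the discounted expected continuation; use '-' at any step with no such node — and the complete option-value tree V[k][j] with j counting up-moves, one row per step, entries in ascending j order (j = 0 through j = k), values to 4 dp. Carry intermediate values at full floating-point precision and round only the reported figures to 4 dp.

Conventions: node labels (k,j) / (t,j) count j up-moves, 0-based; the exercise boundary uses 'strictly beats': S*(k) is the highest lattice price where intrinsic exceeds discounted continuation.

price = 8.9921
boundary = - - - - 89.4986 84.3823 89.4986 94.9252 100.6808
tree:
8.9921
12.3167 5.6104
16.3801 8.1861 2.9874
21.0931 11.5937 4.7176 1.2238
26.2514 15.8614 7.2526 2.1343 0.2949
31.3677 20.8568 10.7851 3.6544 0.5838 0.0000
36.1915 26.2514 15.3828 6.1046 1.1556 0.0000 0.0000
40.7396 31.3677 20.8248 9.8484 2.2876 0.0000 0.0000 0.0000
45.0277 36.1915 26.2514 15.0692 4.5286 0.0000 0.0000 0.0000 0.0000
49.0707 40.7396 31.3677 20.8248 8.9647 0.0000 0.0000 0.0000 0.0000 0.0000

params: Δt=0.05589 u=1.06063 d=0.94283 q=0.49431 e^(-rΔt)=0.99894
t_9 payoffs: 49.0707 40.7396 31.3677 20.8248 8.9647 0.0000 0.0000 0.0000 0.0000 0.0000
t_8: node(8,0) S=70.7223 payoff=45.0277 vs cont=44.9049 → 45.0277 [stop]  node(8,1) S=79.5585 payoff=36.1915 vs cont=36.0687 → 36.1915 [stop]  node(8,2) S=89.4986 payoff=26.2514 vs cont=26.1285 → 26.2514 [stop]  node(8,3) S=100.6808 payoff=15.0692 vs cont=14.9464 → 15.0692 [stop]  node(8,4) S=113.2600 payoff=2.4900 vs cont=4.5286 → 4.5286 [wait]  node(8,5) S=127.4109 payoff=0.0000 vs cont=0.0000 → 0.0000 [wait]  node(8,6) S=143.3299 payoff=0.0000 vs cont=0.0000 → 0.0000 [wait]  node(8,7) S=161.2378 payoff=0.0000 vs cont=0.0000 → 0.0000 [wait]  node(8,8) S=181.3831 payoff=0.0000 vs cont=0.0000 → 0.0000 [wait]  ⇒ S*(8)=100.6808
t_7: node(7,0) S=75.0104 payoff=40.7396 vs cont=40.6168 → 40.7396 [stop]  node(7,1) S=84.3823 payoff=31.3677 vs cont=31.2448 → 31.3677 [stop]  node(7,2) S=94.9252 payoff=20.8248 vs cont=20.7020 → 20.8248 [stop]  node(7,3) S=106.7853 payoff=8.9647 vs cont=9.8484 → 9.8484 [wait]  node(7,4) S=120.1273 payoff=0.0000 vs cont=2.2876 → 2.2876 [wait]  node(7,5) S=135.1362 payoff=0.0000 vs cont=0.0000 → 0.0000 [wait]  node(7,6) S=152.0204 payoff=0.0000 vs cont=0.0000 → 0.0000 [wait]  node(7,7) S=171.0141 payoff=0.0000 vs cont=0.0000 → 0.0000 [wait]  ⇒ S*(7)=94.9252
t_6: node(6,0) S=79.5585 payoff=36.1915 vs cont=36.0687 → 36.1915 [stop]  node(6,1) S=89.4986 payoff=26.2514 vs cont=26.1285 → 26.2514 [stop]  node(6,2) S=100.6808 payoff=15.0692 vs cont=15.3828 → 15.3828 [wait]  node(6,3) S=113.2600 payoff=2.4900 vs cont=6.1046 → 6.1046 [wait]  node(6,4) S=127.4109 payoff=0.0000 vs cont=1.1556 → 1.1556 [wait]  node(6,5) S=143.3299 payoff=0.0000 vs cont=0.0000 → 0.0000 [wait]  node(6,6) S=161.2378 payoff=0.0000 vs cont=0.0000 → 0.0000 [wait]  ⇒ S*(6)=89.4986
t_5: node(5,0) S=84.3823 payoff=31.3677 vs cont=31.2448 → 31.3677 [stop]  node(5,1) S=94.9252 payoff=20.8248 vs cont=20.8568 → 20.8568 [wait]  node(5,2) S=106.7853 payoff=8.9647 vs cont=10.7851 → 10.7851 [wait]  node(5,3) S=120.1273 payoff=0.0000 vs cont=3.6544 → 3.6544 [wait]  node(5,4) S=135.1362 payoff=0.0000 vs cont=0.5838 → 0.5838 [wait]  node(5,5) S=152.0204 payoff=0.0000 vs cont=0.0000 → 0.0000 [wait]  ⇒ S*(5)=84.3823
t_4: node(4,0) S=89.4986 payoff=26.2514 vs cont=26.1443 → 26.2514 [stop]  node(4,1) S=100.6808 payoff=15.0692 vs cont=15.8614 → 15.8614 [wait]  node(4,2) S=113.2600 payoff=2.4900 vs cont=7.2526 → 7.2526 [wait]  node(4,3) S=127.4109 payoff=0.0000 vs cont=2.1343 → 2.1343 [wait]  node(4,4) S=143.3299 payoff=0.0000 vs cont=0.2949 → 0.2949 [wait]  ⇒ S*(4)=89.4986
t_3: node(3,0) S=94.9252 payoff=20.8248 vs cont=21.0931 → 21.0931 [wait]  node(3,1) S=106.7853 payoff=8.9647 vs cont=11.5937 → 11.5937 [wait]  node(3,2) S=120.1273 payoff=0.0000 vs cont=4.7176 → 4.7176 [wait]  node(3,3) S=135.1362 payoff=0.0000 vs cont=1.2238 → 1.2238 [wait]  ⇒ S*(3)=-
t_2: node(2,0) S=100.6808 payoff=15.0692 vs cont=16.3801 → 16.3801 [wait]  node(2,1) S=113.2600 payoff=2.4900 vs cont=8.1861 → 8.1861 [wait]  node(2,2) S=127.4109 payoff=0.0000 vs cont=2.9874 → 2.9874 [wait]  ⇒ S*(2)=-
t_1: node(1,0) S=106.7853 payoff=8.9647 vs cont=12.3167 → 12.3167 [wait]  node(1,1) S=120.1273 payoff=0.0000 vs cont=5.6104 → 5.6104 [wait]  ⇒ S*(1)=-
t_0: node(0,0) S=113.2600 payoff=2.4900 vs cont=8.9921 → 8.9921 [wait]  ⇒ S*(0)=-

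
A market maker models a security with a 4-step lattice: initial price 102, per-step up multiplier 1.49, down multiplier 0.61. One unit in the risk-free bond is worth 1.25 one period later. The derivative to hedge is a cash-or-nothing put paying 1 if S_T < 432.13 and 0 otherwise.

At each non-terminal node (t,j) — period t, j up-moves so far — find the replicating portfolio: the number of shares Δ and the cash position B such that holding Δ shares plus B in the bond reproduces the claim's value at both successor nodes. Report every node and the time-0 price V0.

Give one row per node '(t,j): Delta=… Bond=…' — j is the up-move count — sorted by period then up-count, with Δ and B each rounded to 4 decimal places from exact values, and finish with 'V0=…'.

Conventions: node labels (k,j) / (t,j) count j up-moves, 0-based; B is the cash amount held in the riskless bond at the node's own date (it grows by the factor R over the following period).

(0,0): Delta=-0.0022 Bond=0.5188
(1,0): Delta=0.0000 Bond=0.5120
(1,1): Delta=-0.0025 Bond=0.6997
(2,0): Delta=0.0000 Bond=0.6400
(2,1): Delta=0.0000 Bond=0.6400
(2,2): Delta=-0.0029 Bond=0.9626
(3,0): Delta=0.0000 Bond=0.8000
(3,1): Delta=0.0000 Bond=0.8000
(3,2): Delta=0.0000 Bond=0.8000
(3,3): Delta=-0.0034 Bond=1.3545
V0=0.2950

Arbitrage-free pricing uses the up-move probability p* = (R−d)/(u−d) = 0.7273, discounting each step at R = 1.25.
At maturity the claim pays: V(4,0)=1.0000, V(4,1)=1.0000, V(4,2)=1.0000, V(4,3)=1.0000, V(4,4)=0.0000
Node (3,0) S=23.1521: V=(p*·1.0000+(1−p*)·1.0000)/1.25=0.8000; Δ=(1.0000−1.0000)/(34.4966−14.1228)=0.0000; B=V−Δ·S=0.8000
Node (3,1) S=56.5518: V=(p*·1.0000+(1−p*)·1.0000)/1.25=0.8000; Δ=(1.0000−1.0000)/(84.2621−34.4966)=0.0000; B=V−Δ·S=0.8000
Node (3,2) S=138.1346: V=(p*·1.0000+(1−p*)·1.0000)/1.25=0.8000; Δ=(1.0000−1.0000)/(205.8206−84.2621)=0.0000; B=V−Δ·S=0.8000
Node (3,3) S=337.4108: V=(p*·0.0000+(1−p*)·1.0000)/1.25=0.2182; Δ=(0.0000−1.0000)/(502.7421−205.8206)=-0.0034; B=V−Δ·S=1.3545
Node (2,0) S=37.9542: V=(p*·0.8000+(1−p*)·0.8000)/1.25=0.6400; Δ=(0.8000−0.8000)/(56.5518−23.1521)=0.0000; B=V−Δ·S=0.6400
Node (2,1) S=92.7078: V=(p*·0.8000+(1−p*)·0.8000)/1.25=0.6400; Δ=(0.8000−0.8000)/(138.1346−56.5518)=0.0000; B=V−Δ·S=0.6400
Node (2,2) S=226.4502: V=(p*·0.2182+(1−p*)·0.8000)/1.25=0.3015; Δ=(0.2182−0.8000)/(337.4108−138.1346)=-0.0029; B=V−Δ·S=0.9626
Node (1,0) S=62.2200: V=(p*·0.6400+(1−p*)·0.6400)/1.25=0.5120; Δ=(0.6400−0.6400)/(92.7078−37.9542)=0.0000; B=V−Δ·S=0.5120
Node (1,1) S=151.9800: V=(p*·0.3015+(1−p*)·0.6400)/1.25=0.3150; Δ=(0.3015−0.6400)/(226.4502−92.7078)=-0.0025; B=V−Δ·S=0.6997
Node (0,0) S=102.0000: V=(p*·0.3150+(1−p*)·0.5120)/1.25=0.2950; Δ=(0.3150−0.5120)/(151.9800−62.2200)=-0.0022; B=V−Δ·S=0.5188
Verification: the root portfolio costs Δ(0,0)·S0 + B(0,0) = 0.2950, matching V0.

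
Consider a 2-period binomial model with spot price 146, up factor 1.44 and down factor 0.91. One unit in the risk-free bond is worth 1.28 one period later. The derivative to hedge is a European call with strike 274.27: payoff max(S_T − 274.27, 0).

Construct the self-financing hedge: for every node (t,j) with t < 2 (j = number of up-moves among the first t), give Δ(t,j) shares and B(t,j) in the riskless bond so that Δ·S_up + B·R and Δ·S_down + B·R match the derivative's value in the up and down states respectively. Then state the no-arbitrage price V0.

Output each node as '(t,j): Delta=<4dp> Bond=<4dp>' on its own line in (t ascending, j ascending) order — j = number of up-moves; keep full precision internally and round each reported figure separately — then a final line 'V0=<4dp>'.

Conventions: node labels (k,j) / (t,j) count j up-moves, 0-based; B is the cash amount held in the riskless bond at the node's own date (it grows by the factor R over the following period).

(0,0): Delta=0.2007 Bond=-20.8326
(1,0): Delta=0.0000 Bond=0.0000
(1,1): Delta=0.2556 Bond=-38.1969
V0=8.4704

The replicating-portfolio and risk-neutral prices coincide; use p* = (1.28−0.91)/(1.44−0.91) = 0.6981 for the latter.
Terminal payoffs: V(2,0)=0.0000, V(2,1)=0.0000, V(2,2)=28.4756
Node (1,0) S=132.8600: V=(p*·0.0000+(1−p*)·0.0000)/1.28=0.0000; Δ=(0.0000−0.0000)/(191.3184−120.9026)=0.0000; B=V−Δ·S=0.0000
Node (1,1) S=210.2400: V=(p*·28.4756+(1−p*)·0.0000)/1.28=15.5306; Δ=(28.4756−0.0000)/(302.7456−191.3184)=0.2556; B=V−Δ·S=-38.1969
Node (0,0) S=146.0000: V=(p*·15.5306+(1−p*)·0.0000)/1.28=8.4704; Δ=(15.5306−0.0000)/(210.2400−132.8600)=0.2007; B=V−Δ·S=-20.8326
Check: Δ(0,0)·S0 + B(0,0) = 8.4704 = V0.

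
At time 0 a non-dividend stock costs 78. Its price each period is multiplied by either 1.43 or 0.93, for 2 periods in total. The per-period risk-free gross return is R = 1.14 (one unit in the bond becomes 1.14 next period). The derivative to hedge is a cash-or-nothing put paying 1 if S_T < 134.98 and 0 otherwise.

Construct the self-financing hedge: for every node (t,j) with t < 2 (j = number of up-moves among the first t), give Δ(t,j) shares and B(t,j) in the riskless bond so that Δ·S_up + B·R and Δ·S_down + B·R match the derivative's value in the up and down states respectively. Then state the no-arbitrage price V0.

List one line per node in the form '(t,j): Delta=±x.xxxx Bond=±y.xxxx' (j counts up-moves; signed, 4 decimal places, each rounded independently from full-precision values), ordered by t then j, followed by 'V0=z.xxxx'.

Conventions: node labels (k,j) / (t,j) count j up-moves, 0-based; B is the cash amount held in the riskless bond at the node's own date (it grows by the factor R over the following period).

The replicating-portfolio and risk-neutral prices coincide; use p* = (1.14−0.93)/(1.43−0.93) = 0.4200 for the latter.
Expiry values: V(2,0)=1.0000, V(2,1)=1.0000, V(2,2)=0.0000
(1,0): S=72.5400. Δ = (V_up−V_dn)/(S_up−S_dn) = (1.0000−1.0000)/(103.7322−67.4622) = 0.0000. V = [p*·1.0000 + (1−p*)·1.0000]/1.14 = 0.8772. B = V − Δ·S = 0.8772.
(1,1): S=111.5400. Δ = (V_up−V_dn)/(S_up−S_dn) = (0.0000−1.0000)/(159.5022−103.7322) = -0.0179. V = [p*·0.0000 + (1−p*)·1.0000]/1.14 = 0.5088. B = V − Δ·S = 2.5088.
(0,0): S=78.0000. Δ = (V_up−V_dn)/(S_up−S_dn) = (0.5088−0.8772)/(111.5400−72.5400) = -0.0094. V = [p*·0.5088 + (1−p*)·0.8772]/1.14 = 0.6337. B = V − Δ·S = 1.3706.
Check: Δ(0,0)·S0 + B(0,0) = 0.6337 = V0.

(0,0): Delta=-0.0094 Bond=1.3706
(1,0): Delta=0.0000 Bond=0.8772
(1,1): Delta=-0.0179 Bond=2.5088
V0=0.6337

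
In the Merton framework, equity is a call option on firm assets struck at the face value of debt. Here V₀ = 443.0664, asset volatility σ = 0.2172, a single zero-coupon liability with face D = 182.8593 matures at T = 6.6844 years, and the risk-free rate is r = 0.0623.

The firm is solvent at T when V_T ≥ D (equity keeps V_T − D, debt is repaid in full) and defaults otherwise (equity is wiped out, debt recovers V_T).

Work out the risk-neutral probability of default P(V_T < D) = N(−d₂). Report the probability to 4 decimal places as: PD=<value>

Work the structural quantities from V₀ = 443.0664 against face 182.8593:
d₁ = [ln(V₀/D) + (r + σ²/2)T] / (σ√T)
   = [ln(443.0664/182.8593) + (0.0623 + 0.5·0.2172²)·6.6844] / (0.2172·√6.6844)
   = [0.885003 + 0.574109] / 0.561553 = 2.598349
d₂ = d₁ − σ√T = 2.598349 − 0.561553 = 2.036796
risk-neutral PD = N(−d₂) = N(-2.036796) = 0.020835

PD=0.0208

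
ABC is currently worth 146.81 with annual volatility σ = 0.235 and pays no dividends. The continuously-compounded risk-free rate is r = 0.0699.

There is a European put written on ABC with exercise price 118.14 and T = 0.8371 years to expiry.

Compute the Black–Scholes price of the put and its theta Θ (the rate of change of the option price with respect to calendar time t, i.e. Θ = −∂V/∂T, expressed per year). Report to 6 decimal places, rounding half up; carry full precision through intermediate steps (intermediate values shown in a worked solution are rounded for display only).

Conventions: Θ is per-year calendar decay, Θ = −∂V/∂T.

σ√T = 0.235·√0.8371 = 0.215009
d₁ = (ln(S/K) + (r+σ²/2)T) / (σ√T) = (ln(146.81/118.14) + (0.0699+0.235²/2)·0.8371) / 0.215009 = (0.217269 + 0.081628) / 0.215009 = 1.390159
d₂ = d₁ − σ√T = 1.390159 − 0.215009 = 1.175150
e^{−rT} = 0.943166
N(−d₁) = 0.082240,  N(−d₂) = 0.119967
Put price V = K·e^{−rT}·N(−d₂) − S·N(−d₁) = 13.367437 − 12.073702 = 1.293734
φ(d₁) = (1/√(2π))·e^{−d₁²/2} = 0.151797
Θ = −S·φ(d₁)·σ/(2√T) + r·K·e^{−rT}·N(−d₂) = −2.861995 + 0.934384 = -1.927611

price = 1.293734
Θ = -1.927611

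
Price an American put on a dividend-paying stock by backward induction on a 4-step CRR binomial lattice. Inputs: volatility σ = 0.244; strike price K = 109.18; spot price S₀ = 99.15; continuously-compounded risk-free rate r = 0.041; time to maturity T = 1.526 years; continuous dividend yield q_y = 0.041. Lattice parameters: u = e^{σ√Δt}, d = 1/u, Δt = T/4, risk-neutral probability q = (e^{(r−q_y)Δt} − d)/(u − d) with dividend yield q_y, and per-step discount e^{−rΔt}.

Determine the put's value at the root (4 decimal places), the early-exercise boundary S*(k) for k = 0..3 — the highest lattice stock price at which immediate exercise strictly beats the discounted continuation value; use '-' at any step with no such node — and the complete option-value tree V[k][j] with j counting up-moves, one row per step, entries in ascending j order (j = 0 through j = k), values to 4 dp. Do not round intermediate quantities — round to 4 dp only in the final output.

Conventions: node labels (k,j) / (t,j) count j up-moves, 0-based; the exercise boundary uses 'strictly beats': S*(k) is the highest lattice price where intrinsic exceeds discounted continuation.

params: Δt=0.38150 u=1.16266 d=0.86010 q=0.46239 e^(-rΔt)=0.98448
t_4 payoffs: 54.9193 35.8318 10.0300 0.0000 0.0000
t_3: node(3,0) S=63.0866 payoff=46.0934 vs cont=45.3780 → 46.0934 [stop]  node(3,1) S=85.2788 payoff=23.9012 vs cont=23.5303 → 23.9012 [stop]  node(3,2) S=115.2775 payoff=0.0000 vs cont=5.3085 → 5.3085 [wait]  node(3,3) S=155.8289 payoff=0.0000 vs cont=0.0000 → 0.0000 [wait]  ⇒ S*(3)=85.2788
t_2: node(2,0) S=73.3482 payoff=35.8318 vs cont=35.2757 → 35.8318 [stop]  node(2,1) S=99.1500 payoff=10.0300 vs cont=15.0665 → 15.0665 [wait]  node(2,2) S=134.0282 payoff=0.0000 vs cont=2.8096 → 2.8096 [wait]  ⇒ S*(2)=73.3482
t_1: node(1,0) S=85.2788 payoff=23.9012 vs cont=25.8230 → 25.8230 [wait]  node(1,1) S=115.2775 payoff=0.0000 vs cont=9.2531 → 9.2531 [wait]  ⇒ S*(1)=-
t_0: node(0,0) S=99.1500 payoff=10.0300 vs cont=17.8793 → 17.8793 [wait]  ⇒ S*(0)=-

price = 17.8793
boundary = - - 73.3482 85.2788
tree:
17.8793
25.8230 9.2531
35.8318 15.0665 2.8096
46.0934 23.9012 5.3085 0.0000
54.9193 35.8318 10.0300 0.0000 0.0000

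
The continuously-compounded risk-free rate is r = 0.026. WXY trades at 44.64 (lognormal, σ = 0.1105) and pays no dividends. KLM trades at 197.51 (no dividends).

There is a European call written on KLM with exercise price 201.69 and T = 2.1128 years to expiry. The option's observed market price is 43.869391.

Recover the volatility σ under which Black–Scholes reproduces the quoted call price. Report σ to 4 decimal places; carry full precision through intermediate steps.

At σ = 0.3637 the Black–Scholes value reproduces the quote:
σ√T = 0.3637·√2.1128 = 0.528655
d₁ = (ln(S/K) + (r+σ²/2)T) / (σ√T) = (ln(197.51/201.69) + (0.026+0.3637²/2)·2.1128) / 0.528655 = (-0.020943 + 0.194671) / 0.528655 = 0.328623
d₂ = d₁ − σ√T = 0.328623 − 0.528655 = -0.200032
e^{−rT} = 0.946549
N(d₁) = 0.628780,  N(d₂) = 0.420728
V = S·N(d₁) − K·e^{−rT}·N(d₂) = 124.190280 − 80.320889 = 43.869391 (the quoted price), and the Black–Scholes price is strictly increasing in σ, so σ is unique

sigma = 0.3637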